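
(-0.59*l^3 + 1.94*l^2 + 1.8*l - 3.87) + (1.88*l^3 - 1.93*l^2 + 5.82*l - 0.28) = 1.29*l^3 + 0.01*l^2 + 7.62*l - 4.15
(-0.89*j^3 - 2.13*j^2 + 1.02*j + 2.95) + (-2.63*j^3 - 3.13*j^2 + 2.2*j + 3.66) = -3.52*j^3 - 5.26*j^2 + 3.22*j + 6.61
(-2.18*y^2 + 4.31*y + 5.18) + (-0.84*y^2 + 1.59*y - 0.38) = -3.02*y^2 + 5.9*y + 4.8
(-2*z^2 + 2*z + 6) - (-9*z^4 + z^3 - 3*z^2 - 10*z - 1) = 9*z^4 - z^3 + z^2 + 12*z + 7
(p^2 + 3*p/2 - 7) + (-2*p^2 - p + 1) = -p^2 + p/2 - 6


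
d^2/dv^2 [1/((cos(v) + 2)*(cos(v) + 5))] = (-4*sin(v)^4 + 11*sin(v)^2 + 385*cos(v)/4 - 21*cos(3*v)/4 + 71)/((cos(v) + 2)^3*(cos(v) + 5)^3)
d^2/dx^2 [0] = 0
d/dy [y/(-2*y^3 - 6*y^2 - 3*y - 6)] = 2*(2*y^3 + 3*y^2 - 3)/(4*y^6 + 24*y^5 + 48*y^4 + 60*y^3 + 81*y^2 + 36*y + 36)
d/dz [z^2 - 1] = 2*z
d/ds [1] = 0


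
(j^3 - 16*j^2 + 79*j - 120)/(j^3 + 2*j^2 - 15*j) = (j^2 - 13*j + 40)/(j*(j + 5))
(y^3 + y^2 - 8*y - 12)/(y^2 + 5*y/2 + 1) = 2*(y^2 - y - 6)/(2*y + 1)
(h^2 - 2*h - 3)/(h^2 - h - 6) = (h + 1)/(h + 2)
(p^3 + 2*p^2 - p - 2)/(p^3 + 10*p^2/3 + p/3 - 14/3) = 3*(p + 1)/(3*p + 7)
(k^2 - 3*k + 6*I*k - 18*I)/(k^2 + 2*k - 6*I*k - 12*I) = (k^2 + k*(-3 + 6*I) - 18*I)/(k^2 + k*(2 - 6*I) - 12*I)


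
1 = 1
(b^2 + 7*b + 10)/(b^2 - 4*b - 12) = (b + 5)/(b - 6)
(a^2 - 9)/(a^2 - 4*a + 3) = (a + 3)/(a - 1)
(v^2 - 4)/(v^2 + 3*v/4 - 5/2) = 4*(v - 2)/(4*v - 5)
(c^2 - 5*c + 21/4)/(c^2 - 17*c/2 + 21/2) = (c - 7/2)/(c - 7)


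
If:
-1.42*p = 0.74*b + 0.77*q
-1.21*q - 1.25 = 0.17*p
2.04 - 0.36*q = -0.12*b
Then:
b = -26.70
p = 15.67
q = -3.23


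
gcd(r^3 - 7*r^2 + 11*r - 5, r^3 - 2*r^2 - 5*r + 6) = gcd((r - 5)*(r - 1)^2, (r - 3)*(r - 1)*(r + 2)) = r - 1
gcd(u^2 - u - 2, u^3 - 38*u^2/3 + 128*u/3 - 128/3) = u - 2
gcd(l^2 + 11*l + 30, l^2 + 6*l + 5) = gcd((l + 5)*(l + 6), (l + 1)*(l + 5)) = l + 5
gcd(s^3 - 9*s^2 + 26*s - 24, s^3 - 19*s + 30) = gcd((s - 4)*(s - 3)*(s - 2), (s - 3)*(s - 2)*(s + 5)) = s^2 - 5*s + 6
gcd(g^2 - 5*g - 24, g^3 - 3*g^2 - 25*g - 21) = g + 3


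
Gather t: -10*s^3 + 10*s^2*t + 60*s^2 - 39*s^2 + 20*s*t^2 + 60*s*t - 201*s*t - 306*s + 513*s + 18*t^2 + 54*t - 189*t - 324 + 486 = -10*s^3 + 21*s^2 + 207*s + t^2*(20*s + 18) + t*(10*s^2 - 141*s - 135) + 162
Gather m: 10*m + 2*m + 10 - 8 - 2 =12*m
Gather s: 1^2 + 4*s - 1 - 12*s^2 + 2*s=-12*s^2 + 6*s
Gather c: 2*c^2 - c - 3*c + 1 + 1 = 2*c^2 - 4*c + 2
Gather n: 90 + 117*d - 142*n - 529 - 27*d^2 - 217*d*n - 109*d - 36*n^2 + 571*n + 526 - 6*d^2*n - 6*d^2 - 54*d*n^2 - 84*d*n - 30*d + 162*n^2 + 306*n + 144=-33*d^2 - 22*d + n^2*(126 - 54*d) + n*(-6*d^2 - 301*d + 735) + 231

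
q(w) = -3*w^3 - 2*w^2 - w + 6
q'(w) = -9*w^2 - 4*w - 1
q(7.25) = -1249.61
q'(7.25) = -503.06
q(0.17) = 5.76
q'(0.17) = -1.94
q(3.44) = -143.23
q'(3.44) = -121.26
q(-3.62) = 125.72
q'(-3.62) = -104.46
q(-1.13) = 8.90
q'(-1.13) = -7.97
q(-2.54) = 44.80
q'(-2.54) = -48.90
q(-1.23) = 9.79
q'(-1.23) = -9.70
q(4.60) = -332.93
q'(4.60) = -209.84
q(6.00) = -720.00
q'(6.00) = -349.00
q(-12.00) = 4914.00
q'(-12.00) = -1249.00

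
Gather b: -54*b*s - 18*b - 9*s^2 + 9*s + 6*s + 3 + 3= b*(-54*s - 18) - 9*s^2 + 15*s + 6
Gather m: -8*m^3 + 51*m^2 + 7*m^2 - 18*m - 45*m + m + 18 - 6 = -8*m^3 + 58*m^2 - 62*m + 12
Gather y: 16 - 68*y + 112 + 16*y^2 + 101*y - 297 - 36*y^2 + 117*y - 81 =-20*y^2 + 150*y - 250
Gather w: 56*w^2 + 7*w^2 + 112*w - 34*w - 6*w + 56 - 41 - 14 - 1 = 63*w^2 + 72*w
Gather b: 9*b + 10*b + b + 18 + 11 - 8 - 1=20*b + 20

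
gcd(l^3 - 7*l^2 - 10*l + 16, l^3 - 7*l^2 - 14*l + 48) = l - 8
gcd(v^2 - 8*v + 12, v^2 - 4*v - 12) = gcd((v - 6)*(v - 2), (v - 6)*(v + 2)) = v - 6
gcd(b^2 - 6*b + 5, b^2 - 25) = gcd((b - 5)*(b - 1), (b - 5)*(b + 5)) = b - 5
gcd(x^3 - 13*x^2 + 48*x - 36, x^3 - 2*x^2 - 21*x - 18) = x - 6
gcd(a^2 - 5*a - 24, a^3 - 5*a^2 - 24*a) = a^2 - 5*a - 24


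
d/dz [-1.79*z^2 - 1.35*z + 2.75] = -3.58*z - 1.35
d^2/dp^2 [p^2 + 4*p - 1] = 2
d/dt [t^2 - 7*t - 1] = 2*t - 7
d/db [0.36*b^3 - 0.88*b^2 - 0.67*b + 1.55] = 1.08*b^2 - 1.76*b - 0.67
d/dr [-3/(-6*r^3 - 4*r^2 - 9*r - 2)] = 3*(-18*r^2 - 8*r - 9)/(6*r^3 + 4*r^2 + 9*r + 2)^2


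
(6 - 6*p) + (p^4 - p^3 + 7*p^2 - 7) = p^4 - p^3 + 7*p^2 - 6*p - 1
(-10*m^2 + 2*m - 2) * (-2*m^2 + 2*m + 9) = 20*m^4 - 24*m^3 - 82*m^2 + 14*m - 18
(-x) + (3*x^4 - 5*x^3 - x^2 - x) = 3*x^4 - 5*x^3 - x^2 - 2*x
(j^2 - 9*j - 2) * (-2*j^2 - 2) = -2*j^4 + 18*j^3 + 2*j^2 + 18*j + 4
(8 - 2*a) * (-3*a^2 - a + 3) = 6*a^3 - 22*a^2 - 14*a + 24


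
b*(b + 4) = b^2 + 4*b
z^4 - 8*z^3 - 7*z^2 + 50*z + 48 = (z - 8)*(z - 3)*(z + 1)*(z + 2)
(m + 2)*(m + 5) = m^2 + 7*m + 10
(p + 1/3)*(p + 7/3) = p^2 + 8*p/3 + 7/9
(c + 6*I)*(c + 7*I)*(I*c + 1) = I*c^3 - 12*c^2 - 29*I*c - 42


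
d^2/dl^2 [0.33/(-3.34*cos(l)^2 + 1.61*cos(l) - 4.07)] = (14.725392*(1 - cos(l)^2)^2 - 5.323626*cos(l)^3 - 9.725727*cos(l)^2 + 12.809643*cos(l) - 7.46427)/(3.34*cos(l)^2 - 1.61*cos(l) + 4.07)^3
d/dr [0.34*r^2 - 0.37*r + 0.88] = 0.68*r - 0.37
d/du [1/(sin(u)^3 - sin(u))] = (-2/cos(u)^2 + sin(u)^(-2))/cos(u)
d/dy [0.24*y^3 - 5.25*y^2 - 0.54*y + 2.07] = 0.72*y^2 - 10.5*y - 0.54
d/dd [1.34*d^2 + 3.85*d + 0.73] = 2.68*d + 3.85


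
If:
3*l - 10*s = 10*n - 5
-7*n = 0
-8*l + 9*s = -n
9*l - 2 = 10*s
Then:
No Solution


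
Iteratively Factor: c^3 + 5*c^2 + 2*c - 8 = (c + 4)*(c^2 + c - 2) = (c - 1)*(c + 4)*(c + 2)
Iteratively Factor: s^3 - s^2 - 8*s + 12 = (s - 2)*(s^2 + s - 6) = (s - 2)*(s + 3)*(s - 2)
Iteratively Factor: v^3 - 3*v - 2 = (v + 1)*(v^2 - v - 2) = (v + 1)^2*(v - 2)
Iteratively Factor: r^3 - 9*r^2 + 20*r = (r - 4)*(r^2 - 5*r) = (r - 5)*(r - 4)*(r)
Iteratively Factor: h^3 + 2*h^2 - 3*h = (h)*(h^2 + 2*h - 3) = h*(h - 1)*(h + 3)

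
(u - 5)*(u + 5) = u^2 - 25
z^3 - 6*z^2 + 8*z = z*(z - 4)*(z - 2)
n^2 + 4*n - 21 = (n - 3)*(n + 7)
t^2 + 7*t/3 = t*(t + 7/3)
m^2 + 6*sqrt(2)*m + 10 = (m + sqrt(2))*(m + 5*sqrt(2))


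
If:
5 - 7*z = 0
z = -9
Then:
No Solution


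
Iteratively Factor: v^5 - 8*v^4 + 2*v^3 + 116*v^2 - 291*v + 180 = (v + 4)*(v^4 - 12*v^3 + 50*v^2 - 84*v + 45) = (v - 3)*(v + 4)*(v^3 - 9*v^2 + 23*v - 15) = (v - 5)*(v - 3)*(v + 4)*(v^2 - 4*v + 3) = (v - 5)*(v - 3)*(v - 1)*(v + 4)*(v - 3)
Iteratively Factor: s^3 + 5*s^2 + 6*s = (s + 3)*(s^2 + 2*s) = (s + 2)*(s + 3)*(s)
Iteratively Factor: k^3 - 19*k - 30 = (k + 2)*(k^2 - 2*k - 15) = (k + 2)*(k + 3)*(k - 5)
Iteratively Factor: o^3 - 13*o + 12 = (o - 3)*(o^2 + 3*o - 4) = (o - 3)*(o + 4)*(o - 1)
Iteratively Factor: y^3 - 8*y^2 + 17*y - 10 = (y - 1)*(y^2 - 7*y + 10) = (y - 5)*(y - 1)*(y - 2)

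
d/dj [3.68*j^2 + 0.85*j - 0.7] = 7.36*j + 0.85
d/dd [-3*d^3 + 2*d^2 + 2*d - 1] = -9*d^2 + 4*d + 2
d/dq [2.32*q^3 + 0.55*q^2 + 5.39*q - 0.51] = 6.96*q^2 + 1.1*q + 5.39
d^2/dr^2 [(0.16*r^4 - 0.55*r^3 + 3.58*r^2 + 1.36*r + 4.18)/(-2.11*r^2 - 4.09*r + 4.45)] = (-1.424672*r^6 - 8.28470399999999*r^5 - 7.04505599999999*r^4 + 125.003012*r^3 - 411.427578*r^2 - 227.707962*r - 409.634396)/(9.393931*r^6 + 54.627267*r^5 + 46.453338*r^4 - 162.000401*r^3 - 97.97031*r^2 + 242.976675*r - 88.121125)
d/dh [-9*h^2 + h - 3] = 1 - 18*h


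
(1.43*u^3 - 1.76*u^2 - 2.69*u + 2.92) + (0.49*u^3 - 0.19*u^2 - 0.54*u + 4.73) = 1.92*u^3 - 1.95*u^2 - 3.23*u + 7.65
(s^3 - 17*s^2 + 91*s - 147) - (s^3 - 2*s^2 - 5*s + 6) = -15*s^2 + 96*s - 153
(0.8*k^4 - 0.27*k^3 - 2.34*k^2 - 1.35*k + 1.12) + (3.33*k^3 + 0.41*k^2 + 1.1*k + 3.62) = 0.8*k^4 + 3.06*k^3 - 1.93*k^2 - 0.25*k + 4.74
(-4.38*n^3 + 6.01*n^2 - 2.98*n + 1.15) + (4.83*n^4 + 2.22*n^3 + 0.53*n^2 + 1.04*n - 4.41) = 4.83*n^4 - 2.16*n^3 + 6.54*n^2 - 1.94*n - 3.26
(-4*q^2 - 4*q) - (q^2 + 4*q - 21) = -5*q^2 - 8*q + 21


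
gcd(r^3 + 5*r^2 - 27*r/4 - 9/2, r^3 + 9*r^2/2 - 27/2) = r - 3/2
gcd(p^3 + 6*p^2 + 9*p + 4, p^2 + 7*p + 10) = 1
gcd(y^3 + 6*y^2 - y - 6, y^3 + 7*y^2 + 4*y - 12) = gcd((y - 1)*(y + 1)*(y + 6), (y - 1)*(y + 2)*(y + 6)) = y^2 + 5*y - 6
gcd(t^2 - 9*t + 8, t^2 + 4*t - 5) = t - 1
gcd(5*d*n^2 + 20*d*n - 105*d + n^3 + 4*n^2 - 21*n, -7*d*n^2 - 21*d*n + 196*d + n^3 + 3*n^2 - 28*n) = n + 7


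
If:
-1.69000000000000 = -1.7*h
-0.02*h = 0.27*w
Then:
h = 0.99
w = -0.07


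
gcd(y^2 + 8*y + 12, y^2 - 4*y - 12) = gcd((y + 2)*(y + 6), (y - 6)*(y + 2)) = y + 2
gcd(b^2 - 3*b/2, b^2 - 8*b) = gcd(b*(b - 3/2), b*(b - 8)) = b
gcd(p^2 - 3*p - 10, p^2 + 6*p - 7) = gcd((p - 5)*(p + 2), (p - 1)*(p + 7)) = 1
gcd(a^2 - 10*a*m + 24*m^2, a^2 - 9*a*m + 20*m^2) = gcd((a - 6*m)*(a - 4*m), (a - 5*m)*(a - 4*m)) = a - 4*m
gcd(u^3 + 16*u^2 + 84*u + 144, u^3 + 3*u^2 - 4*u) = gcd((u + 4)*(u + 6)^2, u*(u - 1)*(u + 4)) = u + 4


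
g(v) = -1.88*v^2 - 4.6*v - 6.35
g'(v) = -3.76*v - 4.6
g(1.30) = -15.51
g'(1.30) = -9.49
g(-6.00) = -46.43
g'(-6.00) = 17.96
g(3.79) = -50.79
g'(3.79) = -18.85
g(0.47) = -8.93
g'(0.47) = -6.37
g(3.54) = -46.19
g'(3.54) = -17.91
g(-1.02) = -3.61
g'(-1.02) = -0.76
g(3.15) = -39.49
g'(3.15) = -16.44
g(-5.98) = -46.07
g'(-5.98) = 17.88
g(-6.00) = -46.43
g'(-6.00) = 17.96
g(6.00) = -101.63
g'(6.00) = -27.16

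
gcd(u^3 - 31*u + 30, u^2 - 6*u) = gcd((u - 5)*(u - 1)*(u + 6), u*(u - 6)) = 1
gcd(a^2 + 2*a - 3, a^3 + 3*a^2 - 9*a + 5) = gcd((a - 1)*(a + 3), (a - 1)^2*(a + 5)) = a - 1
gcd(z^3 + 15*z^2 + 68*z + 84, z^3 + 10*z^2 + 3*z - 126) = z^2 + 13*z + 42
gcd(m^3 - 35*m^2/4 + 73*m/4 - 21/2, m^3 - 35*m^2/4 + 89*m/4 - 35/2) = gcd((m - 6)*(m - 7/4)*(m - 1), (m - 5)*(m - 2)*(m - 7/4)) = m - 7/4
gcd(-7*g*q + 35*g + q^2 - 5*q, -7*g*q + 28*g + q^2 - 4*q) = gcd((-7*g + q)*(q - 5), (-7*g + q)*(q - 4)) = -7*g + q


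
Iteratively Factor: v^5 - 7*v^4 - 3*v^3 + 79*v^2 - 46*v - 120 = (v - 5)*(v^4 - 2*v^3 - 13*v^2 + 14*v + 24) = (v - 5)*(v - 2)*(v^3 - 13*v - 12) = (v - 5)*(v - 2)*(v + 1)*(v^2 - v - 12) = (v - 5)*(v - 4)*(v - 2)*(v + 1)*(v + 3)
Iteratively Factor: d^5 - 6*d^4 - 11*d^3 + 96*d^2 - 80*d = (d)*(d^4 - 6*d^3 - 11*d^2 + 96*d - 80) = d*(d - 5)*(d^3 - d^2 - 16*d + 16) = d*(d - 5)*(d - 1)*(d^2 - 16) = d*(d - 5)*(d - 1)*(d + 4)*(d - 4)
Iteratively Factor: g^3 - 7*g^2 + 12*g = (g - 3)*(g^2 - 4*g) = g*(g - 3)*(g - 4)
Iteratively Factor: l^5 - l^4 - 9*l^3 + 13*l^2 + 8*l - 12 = (l - 2)*(l^4 + l^3 - 7*l^2 - l + 6) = (l - 2)^2*(l^3 + 3*l^2 - l - 3) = (l - 2)^2*(l - 1)*(l^2 + 4*l + 3) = (l - 2)^2*(l - 1)*(l + 3)*(l + 1)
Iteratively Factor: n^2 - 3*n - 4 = (n + 1)*(n - 4)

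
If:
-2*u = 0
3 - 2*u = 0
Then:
No Solution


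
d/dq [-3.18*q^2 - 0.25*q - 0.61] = -6.36*q - 0.25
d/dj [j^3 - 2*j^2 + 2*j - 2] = 3*j^2 - 4*j + 2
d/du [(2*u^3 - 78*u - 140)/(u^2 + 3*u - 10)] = 2*(u^2 - 4*u + 24)/(u^2 - 4*u + 4)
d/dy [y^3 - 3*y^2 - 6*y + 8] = 3*y^2 - 6*y - 6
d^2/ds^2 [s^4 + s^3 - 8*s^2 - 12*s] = 12*s^2 + 6*s - 16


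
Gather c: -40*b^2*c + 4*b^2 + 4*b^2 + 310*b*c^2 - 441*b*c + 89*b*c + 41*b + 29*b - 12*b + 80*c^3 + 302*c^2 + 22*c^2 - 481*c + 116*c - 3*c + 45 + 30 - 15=8*b^2 + 58*b + 80*c^3 + c^2*(310*b + 324) + c*(-40*b^2 - 352*b - 368) + 60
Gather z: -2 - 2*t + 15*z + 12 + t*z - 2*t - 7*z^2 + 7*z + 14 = -4*t - 7*z^2 + z*(t + 22) + 24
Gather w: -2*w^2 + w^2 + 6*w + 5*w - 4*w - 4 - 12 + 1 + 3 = -w^2 + 7*w - 12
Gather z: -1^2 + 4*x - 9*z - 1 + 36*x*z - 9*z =4*x + z*(36*x - 18) - 2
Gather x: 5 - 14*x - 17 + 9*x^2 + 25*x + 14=9*x^2 + 11*x + 2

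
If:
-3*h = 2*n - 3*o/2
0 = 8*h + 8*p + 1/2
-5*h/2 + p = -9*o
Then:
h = -p - 1/16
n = 29*p/24 + 31/384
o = -7*p/18 - 5/288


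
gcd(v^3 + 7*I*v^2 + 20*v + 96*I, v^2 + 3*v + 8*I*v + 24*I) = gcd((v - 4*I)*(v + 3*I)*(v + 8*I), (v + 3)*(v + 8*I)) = v + 8*I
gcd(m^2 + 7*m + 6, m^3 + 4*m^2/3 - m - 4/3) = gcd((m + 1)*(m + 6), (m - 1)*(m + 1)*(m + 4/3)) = m + 1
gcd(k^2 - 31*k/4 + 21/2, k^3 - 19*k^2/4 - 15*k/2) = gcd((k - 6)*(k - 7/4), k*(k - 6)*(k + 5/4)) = k - 6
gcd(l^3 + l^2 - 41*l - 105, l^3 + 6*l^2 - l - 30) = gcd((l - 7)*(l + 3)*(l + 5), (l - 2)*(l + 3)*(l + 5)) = l^2 + 8*l + 15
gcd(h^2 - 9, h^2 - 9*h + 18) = h - 3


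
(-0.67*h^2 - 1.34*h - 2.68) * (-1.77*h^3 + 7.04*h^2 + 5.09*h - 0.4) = 1.1859*h^5 - 2.345*h^4 - 8.1003*h^3 - 25.4198*h^2 - 13.1052*h + 1.072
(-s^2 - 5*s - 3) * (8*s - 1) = -8*s^3 - 39*s^2 - 19*s + 3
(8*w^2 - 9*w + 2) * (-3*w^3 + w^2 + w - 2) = -24*w^5 + 35*w^4 - 7*w^3 - 23*w^2 + 20*w - 4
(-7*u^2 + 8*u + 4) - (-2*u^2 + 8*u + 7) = -5*u^2 - 3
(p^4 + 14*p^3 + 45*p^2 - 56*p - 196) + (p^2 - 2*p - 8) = p^4 + 14*p^3 + 46*p^2 - 58*p - 204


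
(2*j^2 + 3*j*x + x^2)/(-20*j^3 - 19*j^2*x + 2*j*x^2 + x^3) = (2*j + x)/(-20*j^2 + j*x + x^2)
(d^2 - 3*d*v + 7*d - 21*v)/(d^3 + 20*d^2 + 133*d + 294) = (d - 3*v)/(d^2 + 13*d + 42)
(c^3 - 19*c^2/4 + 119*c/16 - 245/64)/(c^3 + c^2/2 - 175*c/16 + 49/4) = (c - 5/4)/(c + 4)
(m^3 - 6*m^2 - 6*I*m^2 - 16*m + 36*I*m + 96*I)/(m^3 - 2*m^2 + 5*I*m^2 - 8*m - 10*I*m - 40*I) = (m^2 + m*(-8 - 6*I) + 48*I)/(m^2 + m*(-4 + 5*I) - 20*I)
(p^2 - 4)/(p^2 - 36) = (p^2 - 4)/(p^2 - 36)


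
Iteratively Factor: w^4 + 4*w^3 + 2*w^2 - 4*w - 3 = (w + 1)*(w^3 + 3*w^2 - w - 3) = (w + 1)*(w + 3)*(w^2 - 1) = (w - 1)*(w + 1)*(w + 3)*(w + 1)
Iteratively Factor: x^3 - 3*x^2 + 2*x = (x - 2)*(x^2 - x) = x*(x - 2)*(x - 1)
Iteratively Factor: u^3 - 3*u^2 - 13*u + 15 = (u - 5)*(u^2 + 2*u - 3) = (u - 5)*(u - 1)*(u + 3)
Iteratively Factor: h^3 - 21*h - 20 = (h - 5)*(h^2 + 5*h + 4) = (h - 5)*(h + 1)*(h + 4)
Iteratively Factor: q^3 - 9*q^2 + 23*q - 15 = (q - 5)*(q^2 - 4*q + 3) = (q - 5)*(q - 1)*(q - 3)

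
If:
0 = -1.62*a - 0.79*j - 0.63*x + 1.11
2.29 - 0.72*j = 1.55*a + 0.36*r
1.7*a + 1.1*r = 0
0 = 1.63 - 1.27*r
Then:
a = -0.83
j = 4.33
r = 1.28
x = -1.53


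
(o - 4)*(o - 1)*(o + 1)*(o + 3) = o^4 - o^3 - 13*o^2 + o + 12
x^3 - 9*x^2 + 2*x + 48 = (x - 8)*(x - 3)*(x + 2)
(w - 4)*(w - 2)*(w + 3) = w^3 - 3*w^2 - 10*w + 24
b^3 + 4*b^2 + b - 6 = (b - 1)*(b + 2)*(b + 3)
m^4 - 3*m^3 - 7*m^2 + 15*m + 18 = (m - 3)^2*(m + 1)*(m + 2)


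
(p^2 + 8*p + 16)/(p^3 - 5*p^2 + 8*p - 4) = (p^2 + 8*p + 16)/(p^3 - 5*p^2 + 8*p - 4)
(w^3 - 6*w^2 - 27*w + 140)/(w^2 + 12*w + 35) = (w^2 - 11*w + 28)/(w + 7)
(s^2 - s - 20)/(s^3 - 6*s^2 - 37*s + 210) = (s + 4)/(s^2 - s - 42)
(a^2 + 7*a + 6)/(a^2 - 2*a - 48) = (a + 1)/(a - 8)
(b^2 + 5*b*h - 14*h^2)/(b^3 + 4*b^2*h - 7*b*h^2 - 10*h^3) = (b + 7*h)/(b^2 + 6*b*h + 5*h^2)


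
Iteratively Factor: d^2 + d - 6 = (d - 2)*(d + 3)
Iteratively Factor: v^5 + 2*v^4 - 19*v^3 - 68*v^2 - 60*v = (v + 3)*(v^4 - v^3 - 16*v^2 - 20*v) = (v + 2)*(v + 3)*(v^3 - 3*v^2 - 10*v) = (v - 5)*(v + 2)*(v + 3)*(v^2 + 2*v) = (v - 5)*(v + 2)^2*(v + 3)*(v)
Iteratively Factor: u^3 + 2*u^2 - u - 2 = (u + 1)*(u^2 + u - 2) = (u - 1)*(u + 1)*(u + 2)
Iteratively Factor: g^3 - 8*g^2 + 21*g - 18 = (g - 3)*(g^2 - 5*g + 6) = (g - 3)^2*(g - 2)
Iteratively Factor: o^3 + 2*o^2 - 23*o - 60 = (o + 4)*(o^2 - 2*o - 15) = (o - 5)*(o + 4)*(o + 3)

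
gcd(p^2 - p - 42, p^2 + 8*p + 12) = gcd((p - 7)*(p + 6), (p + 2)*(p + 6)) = p + 6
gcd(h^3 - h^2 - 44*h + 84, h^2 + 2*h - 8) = h - 2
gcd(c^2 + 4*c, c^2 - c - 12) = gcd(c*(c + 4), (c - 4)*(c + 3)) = 1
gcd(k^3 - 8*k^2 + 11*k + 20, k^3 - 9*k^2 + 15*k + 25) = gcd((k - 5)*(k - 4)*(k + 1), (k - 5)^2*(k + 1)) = k^2 - 4*k - 5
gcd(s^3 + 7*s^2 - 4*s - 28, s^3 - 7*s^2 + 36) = s + 2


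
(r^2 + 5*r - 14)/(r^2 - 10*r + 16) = (r + 7)/(r - 8)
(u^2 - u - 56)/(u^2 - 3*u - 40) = (u + 7)/(u + 5)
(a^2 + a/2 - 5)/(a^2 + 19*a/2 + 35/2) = (a - 2)/(a + 7)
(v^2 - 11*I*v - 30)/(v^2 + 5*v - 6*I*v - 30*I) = (v - 5*I)/(v + 5)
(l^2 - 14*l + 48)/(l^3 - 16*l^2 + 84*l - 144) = (l - 8)/(l^2 - 10*l + 24)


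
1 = 1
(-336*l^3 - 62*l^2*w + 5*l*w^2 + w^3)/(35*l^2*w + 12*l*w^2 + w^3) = (-48*l^2 - 2*l*w + w^2)/(w*(5*l + w))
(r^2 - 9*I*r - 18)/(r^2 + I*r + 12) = (r - 6*I)/(r + 4*I)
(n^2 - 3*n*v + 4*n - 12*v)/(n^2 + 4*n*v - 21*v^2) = (n + 4)/(n + 7*v)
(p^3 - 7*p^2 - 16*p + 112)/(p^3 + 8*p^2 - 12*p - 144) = (p^2 - 3*p - 28)/(p^2 + 12*p + 36)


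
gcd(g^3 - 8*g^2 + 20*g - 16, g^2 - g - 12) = g - 4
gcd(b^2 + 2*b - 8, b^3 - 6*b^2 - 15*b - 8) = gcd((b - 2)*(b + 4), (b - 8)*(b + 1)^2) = 1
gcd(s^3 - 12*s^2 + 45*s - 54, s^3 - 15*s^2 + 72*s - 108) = s^2 - 9*s + 18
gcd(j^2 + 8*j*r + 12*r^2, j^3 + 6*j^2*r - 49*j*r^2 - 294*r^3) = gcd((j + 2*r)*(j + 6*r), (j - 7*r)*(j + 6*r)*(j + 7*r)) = j + 6*r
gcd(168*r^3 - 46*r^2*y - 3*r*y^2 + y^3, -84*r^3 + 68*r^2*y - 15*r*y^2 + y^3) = -6*r + y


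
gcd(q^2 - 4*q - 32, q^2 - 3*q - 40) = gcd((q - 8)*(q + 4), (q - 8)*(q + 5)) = q - 8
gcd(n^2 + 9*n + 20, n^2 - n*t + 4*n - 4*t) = n + 4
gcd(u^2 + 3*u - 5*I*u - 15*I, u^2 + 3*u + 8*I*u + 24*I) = u + 3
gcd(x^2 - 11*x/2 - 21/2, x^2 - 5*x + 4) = 1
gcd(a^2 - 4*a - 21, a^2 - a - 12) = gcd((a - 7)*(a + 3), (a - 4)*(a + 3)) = a + 3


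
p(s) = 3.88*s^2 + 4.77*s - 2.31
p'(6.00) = 51.33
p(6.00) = 165.99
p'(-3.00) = -18.51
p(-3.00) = 18.30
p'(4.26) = 37.83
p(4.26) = 88.42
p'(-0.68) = -0.51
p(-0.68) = -3.76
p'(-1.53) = -7.10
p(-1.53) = -0.53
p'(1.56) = 16.88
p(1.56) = 14.57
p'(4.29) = 38.06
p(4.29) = 89.56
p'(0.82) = 11.13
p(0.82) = 4.21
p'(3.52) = 32.09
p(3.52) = 62.56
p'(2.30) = 22.62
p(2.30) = 29.19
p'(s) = 7.76*s + 4.77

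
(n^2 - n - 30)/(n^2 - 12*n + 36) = (n + 5)/(n - 6)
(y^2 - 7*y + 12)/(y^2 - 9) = (y - 4)/(y + 3)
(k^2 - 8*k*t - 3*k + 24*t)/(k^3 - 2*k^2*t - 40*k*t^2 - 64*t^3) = (k - 3)/(k^2 + 6*k*t + 8*t^2)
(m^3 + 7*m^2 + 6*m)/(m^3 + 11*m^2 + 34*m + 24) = m/(m + 4)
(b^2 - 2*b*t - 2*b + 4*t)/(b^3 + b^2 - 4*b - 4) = (b - 2*t)/(b^2 + 3*b + 2)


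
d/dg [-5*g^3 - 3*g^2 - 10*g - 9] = -15*g^2 - 6*g - 10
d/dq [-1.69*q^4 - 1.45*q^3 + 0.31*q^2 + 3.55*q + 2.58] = -6.76*q^3 - 4.35*q^2 + 0.62*q + 3.55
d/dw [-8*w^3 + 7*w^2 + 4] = 2*w*(7 - 12*w)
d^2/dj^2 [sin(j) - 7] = -sin(j)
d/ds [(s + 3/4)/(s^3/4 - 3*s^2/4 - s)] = (-8*s^3 + 3*s^2 + 18*s + 12)/(s^2*(s^4 - 6*s^3 + s^2 + 24*s + 16))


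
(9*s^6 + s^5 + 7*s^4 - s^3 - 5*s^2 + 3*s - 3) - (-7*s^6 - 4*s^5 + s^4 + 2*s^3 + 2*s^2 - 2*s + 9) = 16*s^6 + 5*s^5 + 6*s^4 - 3*s^3 - 7*s^2 + 5*s - 12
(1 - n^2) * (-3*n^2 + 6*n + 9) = 3*n^4 - 6*n^3 - 12*n^2 + 6*n + 9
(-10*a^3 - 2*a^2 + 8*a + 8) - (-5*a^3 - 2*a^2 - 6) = -5*a^3 + 8*a + 14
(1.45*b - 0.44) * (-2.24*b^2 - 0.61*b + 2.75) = -3.248*b^3 + 0.1011*b^2 + 4.2559*b - 1.21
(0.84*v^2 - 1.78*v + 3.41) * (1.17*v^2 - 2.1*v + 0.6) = 0.9828*v^4 - 3.8466*v^3 + 8.2317*v^2 - 8.229*v + 2.046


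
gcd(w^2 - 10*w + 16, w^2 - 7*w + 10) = w - 2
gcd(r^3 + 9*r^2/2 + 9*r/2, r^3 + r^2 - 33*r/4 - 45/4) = r + 3/2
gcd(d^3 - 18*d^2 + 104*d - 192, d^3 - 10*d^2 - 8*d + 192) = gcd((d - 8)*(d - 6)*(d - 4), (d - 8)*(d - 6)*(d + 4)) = d^2 - 14*d + 48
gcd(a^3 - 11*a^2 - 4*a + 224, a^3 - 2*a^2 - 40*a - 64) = a^2 - 4*a - 32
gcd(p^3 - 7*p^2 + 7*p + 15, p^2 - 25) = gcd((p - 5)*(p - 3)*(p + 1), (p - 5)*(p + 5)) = p - 5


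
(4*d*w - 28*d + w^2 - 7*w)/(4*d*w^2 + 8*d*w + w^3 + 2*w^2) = (w - 7)/(w*(w + 2))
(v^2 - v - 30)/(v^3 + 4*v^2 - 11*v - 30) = (v - 6)/(v^2 - v - 6)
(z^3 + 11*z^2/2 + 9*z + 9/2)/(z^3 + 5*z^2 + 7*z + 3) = (z + 3/2)/(z + 1)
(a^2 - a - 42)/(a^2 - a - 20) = (-a^2 + a + 42)/(-a^2 + a + 20)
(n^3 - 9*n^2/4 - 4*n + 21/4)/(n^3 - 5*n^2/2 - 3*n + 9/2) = (4*n + 7)/(2*(2*n + 3))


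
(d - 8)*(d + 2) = d^2 - 6*d - 16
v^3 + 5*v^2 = v^2*(v + 5)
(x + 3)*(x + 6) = x^2 + 9*x + 18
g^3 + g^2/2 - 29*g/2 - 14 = (g - 4)*(g + 1)*(g + 7/2)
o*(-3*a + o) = -3*a*o + o^2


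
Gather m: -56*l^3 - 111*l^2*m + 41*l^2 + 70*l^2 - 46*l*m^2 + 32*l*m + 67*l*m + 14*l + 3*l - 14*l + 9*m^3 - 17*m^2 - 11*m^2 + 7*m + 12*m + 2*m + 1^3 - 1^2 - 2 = -56*l^3 + 111*l^2 + 3*l + 9*m^3 + m^2*(-46*l - 28) + m*(-111*l^2 + 99*l + 21) - 2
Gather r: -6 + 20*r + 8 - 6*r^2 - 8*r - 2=-6*r^2 + 12*r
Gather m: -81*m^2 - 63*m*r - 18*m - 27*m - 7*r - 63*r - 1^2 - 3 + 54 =-81*m^2 + m*(-63*r - 45) - 70*r + 50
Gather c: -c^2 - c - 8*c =-c^2 - 9*c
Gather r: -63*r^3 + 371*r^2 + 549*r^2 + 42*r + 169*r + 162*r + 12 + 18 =-63*r^3 + 920*r^2 + 373*r + 30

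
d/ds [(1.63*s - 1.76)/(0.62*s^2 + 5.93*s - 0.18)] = (-1.0106*s^2 + 2.1824*s + 10.1434)/(0.3844*s^4 + 7.3532*s^3 + 34.9417*s^2 - 2.1348*s + 0.0324)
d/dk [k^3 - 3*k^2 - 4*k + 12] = 3*k^2 - 6*k - 4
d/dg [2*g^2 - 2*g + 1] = 4*g - 2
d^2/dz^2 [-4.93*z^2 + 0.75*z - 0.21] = -9.86000000000000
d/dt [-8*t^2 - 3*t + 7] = -16*t - 3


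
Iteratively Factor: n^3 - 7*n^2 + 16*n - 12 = (n - 2)*(n^2 - 5*n + 6) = (n - 3)*(n - 2)*(n - 2)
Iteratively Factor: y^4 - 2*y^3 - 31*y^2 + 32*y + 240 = (y + 4)*(y^3 - 6*y^2 - 7*y + 60) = (y - 5)*(y + 4)*(y^2 - y - 12) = (y - 5)*(y + 3)*(y + 4)*(y - 4)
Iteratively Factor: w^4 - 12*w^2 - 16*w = (w - 4)*(w^3 + 4*w^2 + 4*w) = (w - 4)*(w + 2)*(w^2 + 2*w) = (w - 4)*(w + 2)^2*(w)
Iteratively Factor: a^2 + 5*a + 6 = (a + 3)*(a + 2)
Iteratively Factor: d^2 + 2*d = (d)*(d + 2)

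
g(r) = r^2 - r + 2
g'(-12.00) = -25.00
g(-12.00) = 158.00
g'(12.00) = 23.00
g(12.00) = 134.00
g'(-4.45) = -9.90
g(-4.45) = 26.25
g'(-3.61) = -8.22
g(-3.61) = 18.64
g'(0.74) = 0.48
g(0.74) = 1.81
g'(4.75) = 8.50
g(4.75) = 19.81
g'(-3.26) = -7.52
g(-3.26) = 15.89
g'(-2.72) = -6.44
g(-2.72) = 12.12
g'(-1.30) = -3.60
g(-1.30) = 4.99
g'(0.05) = -0.90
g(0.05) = 1.95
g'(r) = 2*r - 1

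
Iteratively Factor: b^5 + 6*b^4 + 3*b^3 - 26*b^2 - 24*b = (b)*(b^4 + 6*b^3 + 3*b^2 - 26*b - 24) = b*(b + 3)*(b^3 + 3*b^2 - 6*b - 8) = b*(b + 3)*(b + 4)*(b^2 - b - 2) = b*(b + 1)*(b + 3)*(b + 4)*(b - 2)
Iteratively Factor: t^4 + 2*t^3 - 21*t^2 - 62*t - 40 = (t + 1)*(t^3 + t^2 - 22*t - 40) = (t - 5)*(t + 1)*(t^2 + 6*t + 8) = (t - 5)*(t + 1)*(t + 2)*(t + 4)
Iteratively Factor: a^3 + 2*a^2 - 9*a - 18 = (a + 2)*(a^2 - 9) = (a + 2)*(a + 3)*(a - 3)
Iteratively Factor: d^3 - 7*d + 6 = (d - 2)*(d^2 + 2*d - 3) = (d - 2)*(d + 3)*(d - 1)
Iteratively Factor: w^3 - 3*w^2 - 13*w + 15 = (w - 5)*(w^2 + 2*w - 3) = (w - 5)*(w + 3)*(w - 1)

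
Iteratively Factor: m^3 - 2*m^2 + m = (m - 1)*(m^2 - m) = m*(m - 1)*(m - 1)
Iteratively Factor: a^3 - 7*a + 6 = (a - 1)*(a^2 + a - 6) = (a - 2)*(a - 1)*(a + 3)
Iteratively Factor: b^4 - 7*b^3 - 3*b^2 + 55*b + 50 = (b + 2)*(b^3 - 9*b^2 + 15*b + 25) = (b - 5)*(b + 2)*(b^2 - 4*b - 5) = (b - 5)*(b + 1)*(b + 2)*(b - 5)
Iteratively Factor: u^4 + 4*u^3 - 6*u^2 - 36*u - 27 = (u + 3)*(u^3 + u^2 - 9*u - 9) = (u + 1)*(u + 3)*(u^2 - 9) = (u + 1)*(u + 3)^2*(u - 3)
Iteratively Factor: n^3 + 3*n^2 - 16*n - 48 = (n + 4)*(n^2 - n - 12) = (n - 4)*(n + 4)*(n + 3)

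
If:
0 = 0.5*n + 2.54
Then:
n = -5.08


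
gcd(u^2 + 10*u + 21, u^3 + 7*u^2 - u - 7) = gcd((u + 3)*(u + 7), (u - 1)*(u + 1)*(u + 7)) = u + 7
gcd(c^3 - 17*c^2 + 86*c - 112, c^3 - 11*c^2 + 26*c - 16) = c^2 - 10*c + 16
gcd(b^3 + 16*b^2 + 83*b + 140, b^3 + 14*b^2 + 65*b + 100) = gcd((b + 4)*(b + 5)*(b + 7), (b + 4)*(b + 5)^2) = b^2 + 9*b + 20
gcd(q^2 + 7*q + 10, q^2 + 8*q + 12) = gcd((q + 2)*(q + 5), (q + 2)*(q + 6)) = q + 2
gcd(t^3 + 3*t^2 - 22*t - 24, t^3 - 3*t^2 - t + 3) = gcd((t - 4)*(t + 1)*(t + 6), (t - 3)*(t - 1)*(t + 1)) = t + 1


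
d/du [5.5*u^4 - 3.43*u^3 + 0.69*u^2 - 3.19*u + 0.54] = 22.0*u^3 - 10.29*u^2 + 1.38*u - 3.19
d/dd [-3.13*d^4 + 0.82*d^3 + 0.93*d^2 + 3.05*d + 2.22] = -12.52*d^3 + 2.46*d^2 + 1.86*d + 3.05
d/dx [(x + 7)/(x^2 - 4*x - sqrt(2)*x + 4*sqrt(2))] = (x^2 - 4*x - sqrt(2)*x + (x + 7)*(-2*x + sqrt(2) + 4) + 4*sqrt(2))/(x^2 - 4*x - sqrt(2)*x + 4*sqrt(2))^2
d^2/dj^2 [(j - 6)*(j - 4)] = 2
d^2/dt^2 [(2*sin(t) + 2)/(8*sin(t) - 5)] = 26*(-8*sin(t)^2 - 5*sin(t) + 16)/(8*sin(t) - 5)^3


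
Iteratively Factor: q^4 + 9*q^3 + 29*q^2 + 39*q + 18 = (q + 3)*(q^3 + 6*q^2 + 11*q + 6) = (q + 1)*(q + 3)*(q^2 + 5*q + 6) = (q + 1)*(q + 3)^2*(q + 2)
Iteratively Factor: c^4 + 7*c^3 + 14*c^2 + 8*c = (c)*(c^3 + 7*c^2 + 14*c + 8) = c*(c + 4)*(c^2 + 3*c + 2) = c*(c + 1)*(c + 4)*(c + 2)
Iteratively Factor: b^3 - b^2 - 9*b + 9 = (b - 1)*(b^2 - 9) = (b - 3)*(b - 1)*(b + 3)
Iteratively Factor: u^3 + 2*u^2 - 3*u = (u - 1)*(u^2 + 3*u) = u*(u - 1)*(u + 3)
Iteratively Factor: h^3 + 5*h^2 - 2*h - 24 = (h + 3)*(h^2 + 2*h - 8) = (h + 3)*(h + 4)*(h - 2)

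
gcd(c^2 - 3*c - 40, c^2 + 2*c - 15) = c + 5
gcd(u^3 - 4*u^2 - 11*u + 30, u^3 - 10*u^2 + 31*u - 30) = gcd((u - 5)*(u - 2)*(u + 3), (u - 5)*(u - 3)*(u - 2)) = u^2 - 7*u + 10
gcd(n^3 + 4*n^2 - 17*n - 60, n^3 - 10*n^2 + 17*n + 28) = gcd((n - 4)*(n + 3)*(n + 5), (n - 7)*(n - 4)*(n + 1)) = n - 4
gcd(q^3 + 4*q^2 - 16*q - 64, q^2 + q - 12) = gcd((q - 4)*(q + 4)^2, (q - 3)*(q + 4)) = q + 4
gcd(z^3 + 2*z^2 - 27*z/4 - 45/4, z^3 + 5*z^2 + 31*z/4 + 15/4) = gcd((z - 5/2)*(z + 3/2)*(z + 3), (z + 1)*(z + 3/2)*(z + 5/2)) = z + 3/2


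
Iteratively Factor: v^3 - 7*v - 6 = (v + 1)*(v^2 - v - 6) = (v - 3)*(v + 1)*(v + 2)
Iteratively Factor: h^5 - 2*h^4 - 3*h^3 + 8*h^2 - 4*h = (h + 2)*(h^4 - 4*h^3 + 5*h^2 - 2*h) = (h - 1)*(h + 2)*(h^3 - 3*h^2 + 2*h) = (h - 2)*(h - 1)*(h + 2)*(h^2 - h) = h*(h - 2)*(h - 1)*(h + 2)*(h - 1)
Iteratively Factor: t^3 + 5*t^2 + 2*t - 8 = (t - 1)*(t^2 + 6*t + 8) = (t - 1)*(t + 4)*(t + 2)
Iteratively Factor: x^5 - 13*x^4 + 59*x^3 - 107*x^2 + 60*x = (x - 3)*(x^4 - 10*x^3 + 29*x^2 - 20*x) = (x - 3)*(x - 1)*(x^3 - 9*x^2 + 20*x) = (x - 4)*(x - 3)*(x - 1)*(x^2 - 5*x) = (x - 5)*(x - 4)*(x - 3)*(x - 1)*(x)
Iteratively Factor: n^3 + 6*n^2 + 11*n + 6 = (n + 2)*(n^2 + 4*n + 3) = (n + 1)*(n + 2)*(n + 3)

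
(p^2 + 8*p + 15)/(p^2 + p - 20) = (p + 3)/(p - 4)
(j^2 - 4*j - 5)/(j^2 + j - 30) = (j + 1)/(j + 6)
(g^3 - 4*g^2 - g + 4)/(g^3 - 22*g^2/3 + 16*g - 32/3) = 3*(g^2 - 1)/(3*g^2 - 10*g + 8)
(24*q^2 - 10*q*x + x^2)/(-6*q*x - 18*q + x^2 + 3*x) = (-4*q + x)/(x + 3)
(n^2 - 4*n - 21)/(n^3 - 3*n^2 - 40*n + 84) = (n + 3)/(n^2 + 4*n - 12)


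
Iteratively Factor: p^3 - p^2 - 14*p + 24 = (p - 3)*(p^2 + 2*p - 8) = (p - 3)*(p + 4)*(p - 2)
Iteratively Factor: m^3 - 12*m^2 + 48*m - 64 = (m - 4)*(m^2 - 8*m + 16) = (m - 4)^2*(m - 4)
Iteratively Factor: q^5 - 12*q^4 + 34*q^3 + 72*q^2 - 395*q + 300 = (q - 5)*(q^4 - 7*q^3 - q^2 + 67*q - 60) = (q - 5)*(q - 4)*(q^3 - 3*q^2 - 13*q + 15) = (q - 5)^2*(q - 4)*(q^2 + 2*q - 3) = (q - 5)^2*(q - 4)*(q - 1)*(q + 3)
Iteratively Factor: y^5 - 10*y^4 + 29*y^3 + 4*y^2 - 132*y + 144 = (y + 2)*(y^4 - 12*y^3 + 53*y^2 - 102*y + 72) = (y - 2)*(y + 2)*(y^3 - 10*y^2 + 33*y - 36) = (y - 3)*(y - 2)*(y + 2)*(y^2 - 7*y + 12) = (y - 3)^2*(y - 2)*(y + 2)*(y - 4)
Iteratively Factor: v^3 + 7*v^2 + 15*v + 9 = (v + 1)*(v^2 + 6*v + 9) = (v + 1)*(v + 3)*(v + 3)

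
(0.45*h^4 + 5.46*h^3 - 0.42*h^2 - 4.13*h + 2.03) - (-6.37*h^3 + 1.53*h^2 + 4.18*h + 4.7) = 0.45*h^4 + 11.83*h^3 - 1.95*h^2 - 8.31*h - 2.67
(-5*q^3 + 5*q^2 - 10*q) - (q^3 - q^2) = -6*q^3 + 6*q^2 - 10*q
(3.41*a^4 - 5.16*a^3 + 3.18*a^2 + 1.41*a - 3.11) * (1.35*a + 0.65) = 4.6035*a^5 - 4.7495*a^4 + 0.939*a^3 + 3.9705*a^2 - 3.282*a - 2.0215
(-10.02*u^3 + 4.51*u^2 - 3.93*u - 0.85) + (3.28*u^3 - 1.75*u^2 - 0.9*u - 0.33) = -6.74*u^3 + 2.76*u^2 - 4.83*u - 1.18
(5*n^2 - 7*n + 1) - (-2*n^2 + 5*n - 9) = 7*n^2 - 12*n + 10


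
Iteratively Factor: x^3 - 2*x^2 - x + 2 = (x - 1)*(x^2 - x - 2) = (x - 1)*(x + 1)*(x - 2)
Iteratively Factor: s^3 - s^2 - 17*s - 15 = (s - 5)*(s^2 + 4*s + 3) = (s - 5)*(s + 1)*(s + 3)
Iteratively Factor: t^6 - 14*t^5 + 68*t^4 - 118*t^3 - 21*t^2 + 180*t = (t - 5)*(t^5 - 9*t^4 + 23*t^3 - 3*t^2 - 36*t) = t*(t - 5)*(t^4 - 9*t^3 + 23*t^2 - 3*t - 36) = t*(t - 5)*(t - 3)*(t^3 - 6*t^2 + 5*t + 12) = t*(t - 5)*(t - 3)^2*(t^2 - 3*t - 4) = t*(t - 5)*(t - 4)*(t - 3)^2*(t + 1)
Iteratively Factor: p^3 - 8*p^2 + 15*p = (p - 5)*(p^2 - 3*p) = (p - 5)*(p - 3)*(p)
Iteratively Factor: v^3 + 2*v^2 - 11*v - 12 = (v + 1)*(v^2 + v - 12) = (v - 3)*(v + 1)*(v + 4)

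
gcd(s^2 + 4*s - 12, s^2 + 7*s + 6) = s + 6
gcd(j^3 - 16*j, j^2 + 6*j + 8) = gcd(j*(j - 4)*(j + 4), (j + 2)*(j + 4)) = j + 4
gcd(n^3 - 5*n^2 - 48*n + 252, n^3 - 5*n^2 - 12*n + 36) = n - 6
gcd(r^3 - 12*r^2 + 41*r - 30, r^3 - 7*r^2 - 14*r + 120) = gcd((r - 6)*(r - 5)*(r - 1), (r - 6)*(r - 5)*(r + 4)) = r^2 - 11*r + 30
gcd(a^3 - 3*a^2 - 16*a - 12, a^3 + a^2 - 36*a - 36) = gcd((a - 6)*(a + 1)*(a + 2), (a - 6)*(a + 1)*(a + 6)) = a^2 - 5*a - 6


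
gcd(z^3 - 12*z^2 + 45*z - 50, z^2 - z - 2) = z - 2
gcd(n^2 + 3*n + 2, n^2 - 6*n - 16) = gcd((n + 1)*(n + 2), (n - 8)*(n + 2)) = n + 2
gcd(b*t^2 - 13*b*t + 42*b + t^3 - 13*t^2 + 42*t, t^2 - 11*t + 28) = t - 7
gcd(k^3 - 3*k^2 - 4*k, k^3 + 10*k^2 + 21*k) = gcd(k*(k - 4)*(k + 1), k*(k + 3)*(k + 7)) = k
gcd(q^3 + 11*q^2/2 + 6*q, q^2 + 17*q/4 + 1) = q + 4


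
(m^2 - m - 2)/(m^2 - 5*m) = (m^2 - m - 2)/(m*(m - 5))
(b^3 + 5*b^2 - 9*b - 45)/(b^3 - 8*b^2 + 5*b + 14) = (b^3 + 5*b^2 - 9*b - 45)/(b^3 - 8*b^2 + 5*b + 14)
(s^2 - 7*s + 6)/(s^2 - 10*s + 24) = (s - 1)/(s - 4)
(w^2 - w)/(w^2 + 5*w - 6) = w/(w + 6)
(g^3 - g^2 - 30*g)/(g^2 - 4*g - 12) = g*(g + 5)/(g + 2)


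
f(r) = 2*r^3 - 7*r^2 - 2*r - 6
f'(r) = 6*r^2 - 14*r - 2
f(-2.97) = -114.20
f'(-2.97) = 92.51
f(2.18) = -22.91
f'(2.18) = -4.01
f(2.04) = -22.23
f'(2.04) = -5.59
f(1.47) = -17.71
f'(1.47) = -9.61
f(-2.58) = -81.78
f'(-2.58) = 74.06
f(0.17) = -6.53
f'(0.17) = -4.21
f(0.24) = -6.86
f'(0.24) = -5.01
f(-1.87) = -39.82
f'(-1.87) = 45.16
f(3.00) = -21.00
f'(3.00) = 10.00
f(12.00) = 2418.00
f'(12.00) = 694.00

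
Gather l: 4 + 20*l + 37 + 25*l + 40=45*l + 81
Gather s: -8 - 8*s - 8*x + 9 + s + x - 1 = -7*s - 7*x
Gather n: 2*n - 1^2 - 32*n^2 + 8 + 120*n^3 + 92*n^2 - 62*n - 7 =120*n^3 + 60*n^2 - 60*n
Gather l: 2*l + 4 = 2*l + 4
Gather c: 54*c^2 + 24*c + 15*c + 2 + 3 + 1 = 54*c^2 + 39*c + 6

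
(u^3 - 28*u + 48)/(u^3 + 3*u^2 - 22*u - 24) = (u - 2)/(u + 1)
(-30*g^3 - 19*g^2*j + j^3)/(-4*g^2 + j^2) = (15*g^2 + 2*g*j - j^2)/(2*g - j)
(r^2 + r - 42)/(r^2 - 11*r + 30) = (r + 7)/(r - 5)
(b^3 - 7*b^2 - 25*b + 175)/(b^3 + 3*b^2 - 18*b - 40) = (b^2 - 12*b + 35)/(b^2 - 2*b - 8)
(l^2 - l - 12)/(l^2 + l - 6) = (l - 4)/(l - 2)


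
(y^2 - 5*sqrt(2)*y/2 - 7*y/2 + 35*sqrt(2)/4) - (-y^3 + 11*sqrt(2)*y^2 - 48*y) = y^3 - 11*sqrt(2)*y^2 + y^2 - 5*sqrt(2)*y/2 + 89*y/2 + 35*sqrt(2)/4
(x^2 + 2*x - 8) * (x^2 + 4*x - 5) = x^4 + 6*x^3 - 5*x^2 - 42*x + 40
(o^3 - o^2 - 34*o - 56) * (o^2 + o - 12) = o^5 - 47*o^3 - 78*o^2 + 352*o + 672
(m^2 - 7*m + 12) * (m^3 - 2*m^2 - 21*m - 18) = m^5 - 9*m^4 + 5*m^3 + 105*m^2 - 126*m - 216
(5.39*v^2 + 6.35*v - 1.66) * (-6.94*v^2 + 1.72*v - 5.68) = -37.4066*v^4 - 34.7982*v^3 - 8.1728*v^2 - 38.9232*v + 9.4288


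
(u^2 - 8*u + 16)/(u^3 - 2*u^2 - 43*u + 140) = (u - 4)/(u^2 + 2*u - 35)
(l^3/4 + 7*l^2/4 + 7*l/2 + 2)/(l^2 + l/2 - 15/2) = (l^3 + 7*l^2 + 14*l + 8)/(2*(2*l^2 + l - 15))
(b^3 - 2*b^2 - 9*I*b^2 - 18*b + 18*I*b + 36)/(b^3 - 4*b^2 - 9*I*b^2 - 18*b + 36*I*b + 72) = (b - 2)/(b - 4)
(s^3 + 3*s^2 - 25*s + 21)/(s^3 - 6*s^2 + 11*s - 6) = (s + 7)/(s - 2)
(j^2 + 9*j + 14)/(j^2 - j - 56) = (j + 2)/(j - 8)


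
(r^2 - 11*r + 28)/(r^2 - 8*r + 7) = (r - 4)/(r - 1)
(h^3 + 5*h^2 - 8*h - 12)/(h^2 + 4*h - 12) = h + 1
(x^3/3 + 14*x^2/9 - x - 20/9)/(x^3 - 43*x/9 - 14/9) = (-3*x^3 - 14*x^2 + 9*x + 20)/(-9*x^3 + 43*x + 14)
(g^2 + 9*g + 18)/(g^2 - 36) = (g + 3)/(g - 6)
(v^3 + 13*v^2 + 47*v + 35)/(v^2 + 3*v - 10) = (v^2 + 8*v + 7)/(v - 2)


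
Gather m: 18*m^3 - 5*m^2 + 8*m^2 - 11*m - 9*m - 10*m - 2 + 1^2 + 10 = 18*m^3 + 3*m^2 - 30*m + 9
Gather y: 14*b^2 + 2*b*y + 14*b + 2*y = 14*b^2 + 14*b + y*(2*b + 2)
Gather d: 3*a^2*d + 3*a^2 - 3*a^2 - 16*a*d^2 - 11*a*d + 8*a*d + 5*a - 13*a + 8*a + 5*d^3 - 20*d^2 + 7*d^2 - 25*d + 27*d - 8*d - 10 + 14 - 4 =5*d^3 + d^2*(-16*a - 13) + d*(3*a^2 - 3*a - 6)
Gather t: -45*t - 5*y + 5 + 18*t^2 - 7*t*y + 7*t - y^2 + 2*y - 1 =18*t^2 + t*(-7*y - 38) - y^2 - 3*y + 4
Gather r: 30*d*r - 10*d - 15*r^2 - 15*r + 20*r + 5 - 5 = -10*d - 15*r^2 + r*(30*d + 5)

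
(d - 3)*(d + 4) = d^2 + d - 12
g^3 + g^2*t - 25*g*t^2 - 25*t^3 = (g - 5*t)*(g + t)*(g + 5*t)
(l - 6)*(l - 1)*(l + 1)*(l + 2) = l^4 - 4*l^3 - 13*l^2 + 4*l + 12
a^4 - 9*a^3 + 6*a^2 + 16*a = a*(a - 8)*(a - 2)*(a + 1)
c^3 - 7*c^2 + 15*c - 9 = (c - 3)^2*(c - 1)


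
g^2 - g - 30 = (g - 6)*(g + 5)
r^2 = r^2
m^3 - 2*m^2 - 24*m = m*(m - 6)*(m + 4)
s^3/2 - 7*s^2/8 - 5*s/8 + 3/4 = (s/2 + 1/2)*(s - 2)*(s - 3/4)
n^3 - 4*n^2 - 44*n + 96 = (n - 8)*(n - 2)*(n + 6)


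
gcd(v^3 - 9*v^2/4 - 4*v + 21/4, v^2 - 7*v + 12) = v - 3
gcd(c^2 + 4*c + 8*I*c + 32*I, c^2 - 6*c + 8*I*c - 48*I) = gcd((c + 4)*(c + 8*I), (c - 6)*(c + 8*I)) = c + 8*I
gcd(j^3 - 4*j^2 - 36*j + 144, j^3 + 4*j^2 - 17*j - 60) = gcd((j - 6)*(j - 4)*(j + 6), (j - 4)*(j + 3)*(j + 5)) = j - 4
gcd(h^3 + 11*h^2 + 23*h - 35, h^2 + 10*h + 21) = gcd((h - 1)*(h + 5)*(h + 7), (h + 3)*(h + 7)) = h + 7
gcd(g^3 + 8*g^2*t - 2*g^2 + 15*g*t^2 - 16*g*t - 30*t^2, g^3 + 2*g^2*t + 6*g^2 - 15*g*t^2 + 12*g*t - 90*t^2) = g + 5*t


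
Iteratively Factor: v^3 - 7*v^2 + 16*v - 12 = (v - 2)*(v^2 - 5*v + 6) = (v - 3)*(v - 2)*(v - 2)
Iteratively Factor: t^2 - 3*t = (t - 3)*(t)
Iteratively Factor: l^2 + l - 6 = (l + 3)*(l - 2)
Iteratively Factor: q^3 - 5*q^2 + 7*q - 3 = (q - 1)*(q^2 - 4*q + 3) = (q - 3)*(q - 1)*(q - 1)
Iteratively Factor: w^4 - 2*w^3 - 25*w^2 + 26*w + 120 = (w - 5)*(w^3 + 3*w^2 - 10*w - 24) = (w - 5)*(w + 4)*(w^2 - w - 6) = (w - 5)*(w + 2)*(w + 4)*(w - 3)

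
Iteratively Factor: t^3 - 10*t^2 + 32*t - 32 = (t - 4)*(t^2 - 6*t + 8) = (t - 4)^2*(t - 2)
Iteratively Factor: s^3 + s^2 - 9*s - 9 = (s + 1)*(s^2 - 9) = (s + 1)*(s + 3)*(s - 3)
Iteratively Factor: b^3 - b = (b - 1)*(b^2 + b) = b*(b - 1)*(b + 1)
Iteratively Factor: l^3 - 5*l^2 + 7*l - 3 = (l - 1)*(l^2 - 4*l + 3) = (l - 1)^2*(l - 3)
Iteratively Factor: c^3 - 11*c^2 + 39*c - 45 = (c - 3)*(c^2 - 8*c + 15) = (c - 5)*(c - 3)*(c - 3)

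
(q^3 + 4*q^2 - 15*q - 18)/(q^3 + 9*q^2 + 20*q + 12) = (q - 3)/(q + 2)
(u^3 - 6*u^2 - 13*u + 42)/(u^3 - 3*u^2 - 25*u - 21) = (u - 2)/(u + 1)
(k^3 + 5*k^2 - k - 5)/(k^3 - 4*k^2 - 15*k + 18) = (k^2 + 6*k + 5)/(k^2 - 3*k - 18)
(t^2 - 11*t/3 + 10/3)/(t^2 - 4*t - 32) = (-3*t^2 + 11*t - 10)/(3*(-t^2 + 4*t + 32))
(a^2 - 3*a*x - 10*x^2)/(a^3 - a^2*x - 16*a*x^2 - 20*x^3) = 1/(a + 2*x)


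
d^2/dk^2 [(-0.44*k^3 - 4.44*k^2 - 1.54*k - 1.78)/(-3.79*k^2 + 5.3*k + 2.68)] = (-7.105427357601e-15*k^5 + 5.6843418860808e-14*k^4 + 256.271524*k^3 + 461.494956*k^2 - 101.715096*k + 156.191424)/(54.439939*k^6 - 228.38919*k^5 + 203.895936*k^4 + 174.12196*k^3 - 144.179712*k^2 - 114.20016*k - 19.248832)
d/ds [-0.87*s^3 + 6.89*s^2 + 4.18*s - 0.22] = -2.61*s^2 + 13.78*s + 4.18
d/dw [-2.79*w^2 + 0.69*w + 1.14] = 0.69 - 5.58*w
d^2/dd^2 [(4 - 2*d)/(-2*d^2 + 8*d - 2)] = 2*(3*(2 - d)*(d^2 - 4*d + 1) + 4*(d - 2)^3)/(d^2 - 4*d + 1)^3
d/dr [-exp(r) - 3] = -exp(r)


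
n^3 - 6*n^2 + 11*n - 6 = (n - 3)*(n - 2)*(n - 1)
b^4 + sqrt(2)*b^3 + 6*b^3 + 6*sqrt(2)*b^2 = b^2*(b + 6)*(b + sqrt(2))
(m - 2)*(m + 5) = m^2 + 3*m - 10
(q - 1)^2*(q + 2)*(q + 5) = q^4 + 5*q^3 - 3*q^2 - 13*q + 10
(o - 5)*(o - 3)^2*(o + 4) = o^4 - 7*o^3 - 5*o^2 + 111*o - 180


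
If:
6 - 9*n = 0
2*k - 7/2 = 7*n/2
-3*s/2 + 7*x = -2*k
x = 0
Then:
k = 35/12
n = 2/3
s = 35/9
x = 0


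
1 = 1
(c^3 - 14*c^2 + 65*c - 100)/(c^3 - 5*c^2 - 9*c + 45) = (c^2 - 9*c + 20)/(c^2 - 9)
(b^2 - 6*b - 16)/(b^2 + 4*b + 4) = (b - 8)/(b + 2)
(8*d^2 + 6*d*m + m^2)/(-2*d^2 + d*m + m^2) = (-4*d - m)/(d - m)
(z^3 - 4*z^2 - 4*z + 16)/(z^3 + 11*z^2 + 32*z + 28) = (z^2 - 6*z + 8)/(z^2 + 9*z + 14)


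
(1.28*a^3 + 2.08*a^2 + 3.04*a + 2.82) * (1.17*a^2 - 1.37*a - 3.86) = 1.4976*a^5 + 0.679999999999999*a^4 - 4.2336*a^3 - 8.8942*a^2 - 15.5978*a - 10.8852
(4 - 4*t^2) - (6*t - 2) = -4*t^2 - 6*t + 6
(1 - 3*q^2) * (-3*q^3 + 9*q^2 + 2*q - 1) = 9*q^5 - 27*q^4 - 9*q^3 + 12*q^2 + 2*q - 1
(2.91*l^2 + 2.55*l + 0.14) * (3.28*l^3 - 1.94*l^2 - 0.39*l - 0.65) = 9.5448*l^5 + 2.7186*l^4 - 5.6227*l^3 - 3.1576*l^2 - 1.7121*l - 0.091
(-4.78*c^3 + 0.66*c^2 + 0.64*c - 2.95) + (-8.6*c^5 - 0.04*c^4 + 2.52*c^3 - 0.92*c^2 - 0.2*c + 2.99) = -8.6*c^5 - 0.04*c^4 - 2.26*c^3 - 0.26*c^2 + 0.44*c + 0.04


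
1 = 1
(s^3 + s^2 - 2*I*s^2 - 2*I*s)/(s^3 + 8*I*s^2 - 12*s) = (s^2 + s - 2*I*s - 2*I)/(s^2 + 8*I*s - 12)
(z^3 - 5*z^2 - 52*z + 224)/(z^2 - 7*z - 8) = (z^2 + 3*z - 28)/(z + 1)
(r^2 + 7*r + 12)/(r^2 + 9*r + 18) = (r + 4)/(r + 6)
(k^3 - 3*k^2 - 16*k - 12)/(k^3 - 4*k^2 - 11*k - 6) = (k + 2)/(k + 1)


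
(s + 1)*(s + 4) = s^2 + 5*s + 4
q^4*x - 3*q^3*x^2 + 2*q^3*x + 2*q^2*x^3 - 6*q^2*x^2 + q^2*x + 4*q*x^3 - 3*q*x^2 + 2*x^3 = (q + 1)*(q - 2*x)*(q - x)*(q*x + x)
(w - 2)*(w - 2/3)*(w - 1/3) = w^3 - 3*w^2 + 20*w/9 - 4/9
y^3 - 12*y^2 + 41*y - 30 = (y - 6)*(y - 5)*(y - 1)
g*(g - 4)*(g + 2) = g^3 - 2*g^2 - 8*g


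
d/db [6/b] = -6/b^2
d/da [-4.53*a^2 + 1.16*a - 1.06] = 1.16 - 9.06*a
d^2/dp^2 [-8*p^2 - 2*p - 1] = -16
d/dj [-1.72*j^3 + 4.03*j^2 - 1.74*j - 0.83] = -5.16*j^2 + 8.06*j - 1.74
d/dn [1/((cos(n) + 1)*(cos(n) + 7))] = 2*(cos(n) + 4)*sin(n)/((cos(n) + 1)^2*(cos(n) + 7)^2)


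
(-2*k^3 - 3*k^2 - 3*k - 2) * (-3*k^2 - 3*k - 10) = 6*k^5 + 15*k^4 + 38*k^3 + 45*k^2 + 36*k + 20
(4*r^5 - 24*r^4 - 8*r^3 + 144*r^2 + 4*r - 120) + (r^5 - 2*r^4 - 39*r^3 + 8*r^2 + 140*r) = 5*r^5 - 26*r^4 - 47*r^3 + 152*r^2 + 144*r - 120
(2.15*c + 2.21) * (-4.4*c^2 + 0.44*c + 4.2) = -9.46*c^3 - 8.778*c^2 + 10.0024*c + 9.282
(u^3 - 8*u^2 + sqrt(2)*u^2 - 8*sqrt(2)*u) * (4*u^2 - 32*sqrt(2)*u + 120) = 4*u^5 - 28*sqrt(2)*u^4 - 32*u^4 + 56*u^3 + 224*sqrt(2)*u^3 - 448*u^2 + 120*sqrt(2)*u^2 - 960*sqrt(2)*u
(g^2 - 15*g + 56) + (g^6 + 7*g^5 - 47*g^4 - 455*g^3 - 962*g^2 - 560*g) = g^6 + 7*g^5 - 47*g^4 - 455*g^3 - 961*g^2 - 575*g + 56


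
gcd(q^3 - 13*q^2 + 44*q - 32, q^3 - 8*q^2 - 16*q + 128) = q^2 - 12*q + 32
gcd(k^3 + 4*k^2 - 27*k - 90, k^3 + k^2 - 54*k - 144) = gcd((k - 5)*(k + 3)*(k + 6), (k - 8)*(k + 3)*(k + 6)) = k^2 + 9*k + 18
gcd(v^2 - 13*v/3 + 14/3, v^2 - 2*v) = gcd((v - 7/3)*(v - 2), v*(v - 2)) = v - 2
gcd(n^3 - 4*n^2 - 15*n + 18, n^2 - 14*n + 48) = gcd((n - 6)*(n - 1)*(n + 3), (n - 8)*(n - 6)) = n - 6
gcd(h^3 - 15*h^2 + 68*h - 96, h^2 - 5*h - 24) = h - 8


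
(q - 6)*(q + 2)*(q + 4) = q^3 - 28*q - 48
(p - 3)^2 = p^2 - 6*p + 9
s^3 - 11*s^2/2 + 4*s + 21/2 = (s - 7/2)*(s - 3)*(s + 1)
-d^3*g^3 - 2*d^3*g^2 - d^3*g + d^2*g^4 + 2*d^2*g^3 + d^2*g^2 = g*(-d + g)*(d*g + d)^2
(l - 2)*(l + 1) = l^2 - l - 2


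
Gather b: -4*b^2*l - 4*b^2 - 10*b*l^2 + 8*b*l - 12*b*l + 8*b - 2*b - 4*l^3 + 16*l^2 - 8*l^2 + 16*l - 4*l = b^2*(-4*l - 4) + b*(-10*l^2 - 4*l + 6) - 4*l^3 + 8*l^2 + 12*l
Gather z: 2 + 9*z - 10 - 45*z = -36*z - 8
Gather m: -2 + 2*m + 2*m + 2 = 4*m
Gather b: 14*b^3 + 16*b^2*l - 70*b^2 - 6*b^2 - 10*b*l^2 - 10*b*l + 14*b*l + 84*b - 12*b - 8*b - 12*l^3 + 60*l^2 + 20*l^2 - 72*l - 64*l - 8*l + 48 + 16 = 14*b^3 + b^2*(16*l - 76) + b*(-10*l^2 + 4*l + 64) - 12*l^3 + 80*l^2 - 144*l + 64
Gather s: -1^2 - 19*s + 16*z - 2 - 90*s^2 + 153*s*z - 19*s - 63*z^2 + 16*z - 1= -90*s^2 + s*(153*z - 38) - 63*z^2 + 32*z - 4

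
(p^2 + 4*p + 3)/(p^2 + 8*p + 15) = (p + 1)/(p + 5)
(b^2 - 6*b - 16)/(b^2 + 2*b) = (b - 8)/b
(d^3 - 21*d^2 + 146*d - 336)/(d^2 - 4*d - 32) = (d^2 - 13*d + 42)/(d + 4)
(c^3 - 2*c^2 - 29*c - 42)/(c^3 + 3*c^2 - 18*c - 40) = (c^2 - 4*c - 21)/(c^2 + c - 20)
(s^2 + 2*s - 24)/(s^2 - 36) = (s - 4)/(s - 6)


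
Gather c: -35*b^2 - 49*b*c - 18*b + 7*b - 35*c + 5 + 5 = -35*b^2 - 11*b + c*(-49*b - 35) + 10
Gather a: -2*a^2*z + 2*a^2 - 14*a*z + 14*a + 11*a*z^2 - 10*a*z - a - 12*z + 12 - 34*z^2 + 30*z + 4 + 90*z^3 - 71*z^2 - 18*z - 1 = a^2*(2 - 2*z) + a*(11*z^2 - 24*z + 13) + 90*z^3 - 105*z^2 + 15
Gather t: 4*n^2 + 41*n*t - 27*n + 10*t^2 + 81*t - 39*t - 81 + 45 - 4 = 4*n^2 - 27*n + 10*t^2 + t*(41*n + 42) - 40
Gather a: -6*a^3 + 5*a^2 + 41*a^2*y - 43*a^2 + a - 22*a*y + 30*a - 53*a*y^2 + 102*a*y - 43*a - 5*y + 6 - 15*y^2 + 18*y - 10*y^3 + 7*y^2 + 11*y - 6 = -6*a^3 + a^2*(41*y - 38) + a*(-53*y^2 + 80*y - 12) - 10*y^3 - 8*y^2 + 24*y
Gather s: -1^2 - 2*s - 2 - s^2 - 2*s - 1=-s^2 - 4*s - 4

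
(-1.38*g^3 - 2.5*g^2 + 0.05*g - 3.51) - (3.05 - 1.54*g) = -1.38*g^3 - 2.5*g^2 + 1.59*g - 6.56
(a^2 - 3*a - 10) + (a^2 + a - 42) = 2*a^2 - 2*a - 52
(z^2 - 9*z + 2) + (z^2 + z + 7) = 2*z^2 - 8*z + 9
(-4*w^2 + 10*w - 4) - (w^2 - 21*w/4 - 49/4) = -5*w^2 + 61*w/4 + 33/4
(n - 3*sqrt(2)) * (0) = 0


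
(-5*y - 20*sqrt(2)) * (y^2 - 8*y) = -5*y^3 - 20*sqrt(2)*y^2 + 40*y^2 + 160*sqrt(2)*y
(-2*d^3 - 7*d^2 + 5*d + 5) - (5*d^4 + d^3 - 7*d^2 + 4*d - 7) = -5*d^4 - 3*d^3 + d + 12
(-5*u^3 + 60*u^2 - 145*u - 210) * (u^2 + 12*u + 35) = -5*u^5 + 400*u^3 + 150*u^2 - 7595*u - 7350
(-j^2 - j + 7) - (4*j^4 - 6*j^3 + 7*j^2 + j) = -4*j^4 + 6*j^3 - 8*j^2 - 2*j + 7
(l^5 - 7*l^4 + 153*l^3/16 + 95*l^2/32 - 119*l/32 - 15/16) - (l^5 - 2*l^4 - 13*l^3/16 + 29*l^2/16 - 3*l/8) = -5*l^4 + 83*l^3/8 + 37*l^2/32 - 107*l/32 - 15/16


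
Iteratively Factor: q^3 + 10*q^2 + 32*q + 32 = (q + 2)*(q^2 + 8*q + 16) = (q + 2)*(q + 4)*(q + 4)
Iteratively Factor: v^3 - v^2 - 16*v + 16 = (v - 1)*(v^2 - 16) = (v - 1)*(v + 4)*(v - 4)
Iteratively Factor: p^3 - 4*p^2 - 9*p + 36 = (p - 3)*(p^2 - p - 12) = (p - 3)*(p + 3)*(p - 4)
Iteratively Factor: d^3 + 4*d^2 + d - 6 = (d + 2)*(d^2 + 2*d - 3) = (d - 1)*(d + 2)*(d + 3)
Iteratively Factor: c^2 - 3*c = (c)*(c - 3)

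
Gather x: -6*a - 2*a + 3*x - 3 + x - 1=-8*a + 4*x - 4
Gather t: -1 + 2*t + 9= 2*t + 8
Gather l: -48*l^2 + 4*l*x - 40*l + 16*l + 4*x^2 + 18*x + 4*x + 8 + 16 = -48*l^2 + l*(4*x - 24) + 4*x^2 + 22*x + 24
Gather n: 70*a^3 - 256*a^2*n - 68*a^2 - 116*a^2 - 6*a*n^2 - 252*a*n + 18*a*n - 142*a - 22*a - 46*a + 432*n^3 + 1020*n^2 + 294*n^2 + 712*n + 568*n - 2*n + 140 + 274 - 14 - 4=70*a^3 - 184*a^2 - 210*a + 432*n^3 + n^2*(1314 - 6*a) + n*(-256*a^2 - 234*a + 1278) + 396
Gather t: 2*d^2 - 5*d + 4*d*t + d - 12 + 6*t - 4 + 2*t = 2*d^2 - 4*d + t*(4*d + 8) - 16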